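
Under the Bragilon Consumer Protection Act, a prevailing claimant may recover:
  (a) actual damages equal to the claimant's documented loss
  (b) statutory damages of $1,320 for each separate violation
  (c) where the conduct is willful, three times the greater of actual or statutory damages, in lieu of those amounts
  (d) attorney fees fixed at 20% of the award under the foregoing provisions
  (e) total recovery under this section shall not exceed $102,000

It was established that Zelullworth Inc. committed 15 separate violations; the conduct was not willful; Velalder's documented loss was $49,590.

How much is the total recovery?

Total recovery: $83,268

Statutory damages: 15 × $1,320 = $19,800
Conduct not willful: the in-lieu enhancement does not apply.
Actual plus statutory damages: $49,590 + $19,800 = $69,390
Attorney fees: 20% of $69,390 = $13,878
Total before cap: $69,390 + $13,878 = $83,268
Cap at $102,000: $83,268 is within the cap, no reduction.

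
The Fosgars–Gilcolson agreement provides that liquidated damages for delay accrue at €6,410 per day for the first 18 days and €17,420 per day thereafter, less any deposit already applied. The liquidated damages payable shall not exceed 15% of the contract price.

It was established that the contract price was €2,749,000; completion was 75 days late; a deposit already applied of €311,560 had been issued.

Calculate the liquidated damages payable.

€412,350

First 18 days: 18 × €6,410 = €115,380
Remaining days: (75 − 18) × €17,420 = €992,940
Accrued per-day damages: €115,380 + €992,940 = €1,108,320
Less deposit already applied: €1,108,320 − €311,560 = €796,760
Cap: 15% of €2,749,000 = €412,350
Cap at €412,350: €796,760 exceeds the cap → €412,350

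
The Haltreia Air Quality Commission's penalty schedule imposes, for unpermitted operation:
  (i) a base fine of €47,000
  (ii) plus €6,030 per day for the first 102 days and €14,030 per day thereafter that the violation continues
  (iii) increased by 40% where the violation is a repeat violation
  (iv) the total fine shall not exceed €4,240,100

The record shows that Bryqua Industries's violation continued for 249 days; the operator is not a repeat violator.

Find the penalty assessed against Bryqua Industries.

First 102 days: 102 × €6,030 = €615,060
Remaining days: (249 − 102) × €14,030 = €2,062,410
Per-day component: €615,060 + €2,062,410 = €2,677,470
Base plus per-day: €47,000 + €2,677,470 = €2,724,470
The operator is not a repeat violator: no 40% increase.
Cap at €4,240,100: €2,724,470 is within the cap, no reduction.

€2,724,470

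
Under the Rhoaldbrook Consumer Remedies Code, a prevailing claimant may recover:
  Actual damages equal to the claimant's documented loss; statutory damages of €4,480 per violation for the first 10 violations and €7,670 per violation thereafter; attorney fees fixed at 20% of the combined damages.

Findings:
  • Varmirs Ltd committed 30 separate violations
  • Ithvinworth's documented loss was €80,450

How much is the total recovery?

€334,380

First 10 violations: 10 × €4,480 = €44,800
Remaining violations: (30 − 10) × €7,670 = €153,400
Statutory damages: €44,800 + €153,400 = €198,200
Combined damages: €80,450 + €198,200 = €278,650
Attorney fees: 20% of €278,650 = €55,730
Total recovery: €278,650 + €55,730 = €334,380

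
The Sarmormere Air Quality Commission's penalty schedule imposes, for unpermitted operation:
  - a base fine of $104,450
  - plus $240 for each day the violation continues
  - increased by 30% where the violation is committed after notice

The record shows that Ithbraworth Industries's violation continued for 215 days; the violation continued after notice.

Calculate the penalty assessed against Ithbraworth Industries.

$202,865

Per-day component: 215 × $240 = $51,600
Base plus per-day: $104,450 + $51,600 = $156,050
Enhancement: 30% of $156,050 = $46,815
Enhanced fine: $156,050 + $46,815 = $202,865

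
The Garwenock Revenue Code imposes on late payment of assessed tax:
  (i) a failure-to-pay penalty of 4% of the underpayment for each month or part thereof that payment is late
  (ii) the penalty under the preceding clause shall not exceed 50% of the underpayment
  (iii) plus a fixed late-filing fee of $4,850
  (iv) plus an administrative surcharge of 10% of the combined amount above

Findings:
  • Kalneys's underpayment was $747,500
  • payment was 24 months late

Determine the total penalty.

Accrued rate: 4% × 24 = 96%, capped at 50% → 50%
Failure-to-pay penalty: 50% of $747,500 = $373,750
Penalty before surcharge: $373,750 + $4,850 = $378,600
Administrative surcharge: 10% of $378,600 = $37,860
Total penalty: $378,600 + $37,860 = $416,460

$416,460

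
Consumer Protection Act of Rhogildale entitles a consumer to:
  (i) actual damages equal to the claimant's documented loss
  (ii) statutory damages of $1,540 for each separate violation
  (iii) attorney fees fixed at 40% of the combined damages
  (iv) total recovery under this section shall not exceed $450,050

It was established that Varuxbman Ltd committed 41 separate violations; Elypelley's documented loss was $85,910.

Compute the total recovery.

Statutory damages: 41 × $1,540 = $63,140
Combined damages: $85,910 + $63,140 = $149,050
Attorney fees: 40% of $149,050 = $59,620
Total before cap: $149,050 + $59,620 = $208,670
Cap at $450,050: $208,670 is within the cap, no reduction.

Total recovery: $208,670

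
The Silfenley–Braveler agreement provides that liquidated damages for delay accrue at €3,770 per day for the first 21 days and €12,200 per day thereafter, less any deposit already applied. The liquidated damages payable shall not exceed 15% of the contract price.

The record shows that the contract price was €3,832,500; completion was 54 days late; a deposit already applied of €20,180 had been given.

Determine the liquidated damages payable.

First 21 days: 21 × €3,770 = €79,170
Remaining days: (54 − 21) × €12,200 = €402,600
Accrued per-day damages: €79,170 + €402,600 = €481,770
Less deposit already applied: €481,770 − €20,180 = €461,590
Cap: 15% of €3,832,500 = €574,875
Cap at €574,875: €461,590 is within the cap, no reduction.

€461,590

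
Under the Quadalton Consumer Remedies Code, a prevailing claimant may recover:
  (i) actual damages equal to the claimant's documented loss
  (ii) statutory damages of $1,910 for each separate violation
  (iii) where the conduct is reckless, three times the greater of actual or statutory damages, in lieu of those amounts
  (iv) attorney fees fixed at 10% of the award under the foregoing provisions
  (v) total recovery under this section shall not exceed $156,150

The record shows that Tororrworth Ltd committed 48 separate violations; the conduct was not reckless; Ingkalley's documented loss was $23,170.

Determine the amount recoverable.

Statutory damages: 48 × $1,910 = $91,680
Conduct not reckless: the in-lieu enhancement does not apply.
Actual plus statutory damages: $23,170 + $91,680 = $114,850
Attorney fees: 10% of $114,850 = $11,485
Total before cap: $114,850 + $11,485 = $126,335
Cap at $156,150: $126,335 is within the cap, no reduction.

$126,335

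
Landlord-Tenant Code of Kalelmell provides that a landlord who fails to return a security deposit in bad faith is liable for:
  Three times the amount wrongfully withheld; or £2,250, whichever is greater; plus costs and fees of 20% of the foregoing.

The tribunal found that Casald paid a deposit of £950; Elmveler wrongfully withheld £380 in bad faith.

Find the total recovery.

£2,700

Trebled: 3 × £380 = £1,140
Minimum £2,250: £1,140 is below the minimum → £2,250
Costs and fees: 20% of £2,250 = £450
Total recovery: £2,250 + £450 = £2,700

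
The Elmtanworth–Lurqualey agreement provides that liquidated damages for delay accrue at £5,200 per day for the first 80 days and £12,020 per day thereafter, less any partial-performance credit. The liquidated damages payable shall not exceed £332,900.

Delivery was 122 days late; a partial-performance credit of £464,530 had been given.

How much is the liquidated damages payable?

£332,900

First 80 days: 80 × £5,200 = £416,000
Remaining days: (122 − 80) × £12,020 = £504,840
Accrued per-day damages: £416,000 + £504,840 = £920,840
Less partial-performance credit: £920,840 − £464,530 = £456,310
Cap at £332,900: £456,310 exceeds the cap → £332,900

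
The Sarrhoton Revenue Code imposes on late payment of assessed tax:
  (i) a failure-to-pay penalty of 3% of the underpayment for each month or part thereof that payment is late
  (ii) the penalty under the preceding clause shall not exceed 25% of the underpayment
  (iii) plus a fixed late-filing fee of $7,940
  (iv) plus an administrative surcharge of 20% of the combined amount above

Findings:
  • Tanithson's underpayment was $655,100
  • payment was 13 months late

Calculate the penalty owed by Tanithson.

Accrued rate: 3% × 13 = 39%, capped at 25% → 25%
Failure-to-pay penalty: 25% of $655,100 = $163,775
Penalty before surcharge: $163,775 + $7,940 = $171,715
Administrative surcharge: 20% of $171,715 = $34,343
Total penalty: $171,715 + $34,343 = $206,058

$206,058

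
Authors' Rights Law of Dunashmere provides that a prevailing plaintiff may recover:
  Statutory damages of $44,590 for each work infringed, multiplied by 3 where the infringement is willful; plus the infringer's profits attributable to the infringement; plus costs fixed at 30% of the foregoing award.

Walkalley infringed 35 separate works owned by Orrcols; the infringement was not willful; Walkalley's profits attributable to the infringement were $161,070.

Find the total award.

$2,238,236

Statutory damages: 35 × $44,590 = $1,560,650
Infringement not willful: no ×3 enhancement.
Combined award: $1,560,650 + $161,070 = $1,721,720
Costs: 30% of $1,721,720 = $516,516
Award plus costs: $1,721,720 + $516,516 = $2,238,236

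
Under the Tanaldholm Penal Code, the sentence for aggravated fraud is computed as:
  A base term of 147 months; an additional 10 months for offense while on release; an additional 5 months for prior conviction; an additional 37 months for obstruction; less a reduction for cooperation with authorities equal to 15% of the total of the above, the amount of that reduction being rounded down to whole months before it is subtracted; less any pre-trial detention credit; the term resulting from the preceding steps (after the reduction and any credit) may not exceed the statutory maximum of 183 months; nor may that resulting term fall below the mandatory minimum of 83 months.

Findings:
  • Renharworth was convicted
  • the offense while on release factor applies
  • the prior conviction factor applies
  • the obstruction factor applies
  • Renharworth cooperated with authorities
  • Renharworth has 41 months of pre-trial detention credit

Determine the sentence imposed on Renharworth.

129 months

Offense while on release enhancement: +10 months
Prior conviction enhancement: +5 months
Obstruction enhancement: +37 months
Adjusted term: 147 months + 10 months + 5 months + 37 months = 199 months
Cooperation with authorities reduction: 15% of 199 months = 29 months (rounded down)
After reduction: 199 − 29 = 170 months
Less pre-trial detention credit: 170 months − 41 months = 129 months
Cap at 183 months: 129 months is within the cap, no reduction.
Minimum 83 months: 129 months meets the minimum, no increase.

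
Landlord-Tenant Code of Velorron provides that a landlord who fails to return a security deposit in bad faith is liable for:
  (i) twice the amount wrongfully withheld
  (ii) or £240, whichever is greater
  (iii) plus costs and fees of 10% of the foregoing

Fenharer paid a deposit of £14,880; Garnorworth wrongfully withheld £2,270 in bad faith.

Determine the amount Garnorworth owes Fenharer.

Doubled: 2 × £2,270 = £4,540
Minimum £240: £4,540 meets the minimum, no increase.
Costs and fees: 10% of £4,540 = £454
Total recovery: £4,540 + £454 = £4,994

Recovery: £4,994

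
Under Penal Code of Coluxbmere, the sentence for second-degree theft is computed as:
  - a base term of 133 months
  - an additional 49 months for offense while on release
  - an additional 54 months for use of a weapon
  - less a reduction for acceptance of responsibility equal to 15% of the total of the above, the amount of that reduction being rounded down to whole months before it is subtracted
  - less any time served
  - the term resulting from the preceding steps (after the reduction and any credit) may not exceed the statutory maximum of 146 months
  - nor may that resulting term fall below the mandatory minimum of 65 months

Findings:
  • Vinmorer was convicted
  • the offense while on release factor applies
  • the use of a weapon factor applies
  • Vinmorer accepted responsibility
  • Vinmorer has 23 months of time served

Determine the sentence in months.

146 months

Offense while on release enhancement: +49 months
Use of a weapon enhancement: +54 months
Adjusted term: 133 months + 49 months + 54 months = 236 months
Acceptance of responsibility reduction: 15% of 236 months = 35 months (rounded down)
After reduction: 236 − 35 = 201 months
Less time served: 201 months − 23 months = 178 months
Cap at 146 months: 178 months exceeds the cap → 146 months
Minimum 65 months: 146 months meets the minimum, no increase.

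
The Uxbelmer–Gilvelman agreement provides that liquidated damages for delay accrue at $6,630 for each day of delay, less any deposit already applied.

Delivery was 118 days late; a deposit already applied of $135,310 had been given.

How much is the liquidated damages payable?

Per-day damages: 118 × $6,630 = $782,340
Less deposit already applied: $782,340 − $135,310 = $647,030

Liquidated damages: $647,030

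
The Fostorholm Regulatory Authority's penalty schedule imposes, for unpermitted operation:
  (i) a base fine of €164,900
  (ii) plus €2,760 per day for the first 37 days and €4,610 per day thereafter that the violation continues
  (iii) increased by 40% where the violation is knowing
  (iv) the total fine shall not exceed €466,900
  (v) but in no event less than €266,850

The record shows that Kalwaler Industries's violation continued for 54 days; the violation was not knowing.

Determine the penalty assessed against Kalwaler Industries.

First 37 days: 37 × €2,760 = €102,120
Remaining days: (54 − 37) × €4,610 = €78,370
Per-day component: €102,120 + €78,370 = €180,490
Base plus per-day: €164,900 + €180,490 = €345,390
The violation was not knowing: no 40% increase.
Cap at €466,900: €345,390 is within the cap, no reduction.
Minimum €266,850: €345,390 meets the minimum, no increase.

€345,390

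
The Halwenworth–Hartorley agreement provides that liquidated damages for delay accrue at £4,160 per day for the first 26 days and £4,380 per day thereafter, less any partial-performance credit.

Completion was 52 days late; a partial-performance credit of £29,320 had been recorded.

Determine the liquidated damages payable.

First 26 days: 26 × £4,160 = £108,160
Remaining days: (52 − 26) × £4,380 = £113,880
Accrued per-day damages: £108,160 + £113,880 = £222,040
Less partial-performance credit: £222,040 − £29,320 = £192,720

Liquidated damages: £192,720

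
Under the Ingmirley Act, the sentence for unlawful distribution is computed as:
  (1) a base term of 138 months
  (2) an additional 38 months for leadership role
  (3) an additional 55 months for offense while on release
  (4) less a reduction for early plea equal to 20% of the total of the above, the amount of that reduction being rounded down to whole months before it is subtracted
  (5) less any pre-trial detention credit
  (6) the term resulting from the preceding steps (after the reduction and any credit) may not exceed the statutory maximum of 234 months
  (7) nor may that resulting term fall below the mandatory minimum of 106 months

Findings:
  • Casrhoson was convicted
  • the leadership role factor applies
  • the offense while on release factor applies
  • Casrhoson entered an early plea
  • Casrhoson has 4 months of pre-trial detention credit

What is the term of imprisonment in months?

Leadership role enhancement: +38 months
Offense while on release enhancement: +55 months
Adjusted term: 138 months + 38 months + 55 months = 231 months
Early plea reduction: 20% of 231 months = 46 months (rounded down)
After reduction: 231 − 46 = 185 months
Less pre-trial detention credit: 185 months − 4 months = 181 months
Cap at 234 months: 181 months is within the cap, no reduction.
Minimum 106 months: 181 months meets the minimum, no increase.

Sentence: 181 months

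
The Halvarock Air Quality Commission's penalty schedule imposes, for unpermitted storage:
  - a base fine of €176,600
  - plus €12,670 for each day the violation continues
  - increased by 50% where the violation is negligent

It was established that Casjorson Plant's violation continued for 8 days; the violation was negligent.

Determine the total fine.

€416,940

Per-day component: 8 × €12,670 = €101,360
Base plus per-day: €176,600 + €101,360 = €277,960
Enhancement: 50% of €277,960 = €138,980
Enhanced fine: €277,960 + €138,980 = €416,940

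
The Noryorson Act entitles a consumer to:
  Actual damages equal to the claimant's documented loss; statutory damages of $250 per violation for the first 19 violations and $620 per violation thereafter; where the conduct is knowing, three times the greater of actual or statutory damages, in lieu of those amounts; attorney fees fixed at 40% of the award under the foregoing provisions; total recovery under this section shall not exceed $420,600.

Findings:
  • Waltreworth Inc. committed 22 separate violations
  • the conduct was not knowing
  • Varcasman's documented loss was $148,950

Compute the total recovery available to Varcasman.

First 19 violations: 19 × $250 = $4,750
Remaining violations: (22 − 19) × $620 = $1,860
Statutory damages: $4,750 + $1,860 = $6,610
Conduct not knowing: the in-lieu enhancement does not apply.
Actual plus statutory damages: $148,950 + $6,610 = $155,560
Attorney fees: 40% of $155,560 = $62,224
Total before cap: $155,560 + $62,224 = $217,784
Cap at $420,600: $217,784 is within the cap, no reduction.

$217,784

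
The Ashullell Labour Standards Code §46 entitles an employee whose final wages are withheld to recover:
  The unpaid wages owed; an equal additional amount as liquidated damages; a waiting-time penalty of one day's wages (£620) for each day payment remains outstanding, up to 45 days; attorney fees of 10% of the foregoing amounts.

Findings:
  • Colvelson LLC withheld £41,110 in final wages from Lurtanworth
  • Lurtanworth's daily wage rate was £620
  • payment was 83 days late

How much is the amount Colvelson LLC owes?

£121,132

Liquidated damages (equal amount): £41,110
Penalty days: min(83, 45) = 45
Waiting-time penalty: 45 × £620 = £27,900
Subtotal: £41,110 + £41,110 + £27,900 = £110,120
Attorney fees: 10% of £110,120 = £11,012
Total award: £110,120 + £11,012 = £121,132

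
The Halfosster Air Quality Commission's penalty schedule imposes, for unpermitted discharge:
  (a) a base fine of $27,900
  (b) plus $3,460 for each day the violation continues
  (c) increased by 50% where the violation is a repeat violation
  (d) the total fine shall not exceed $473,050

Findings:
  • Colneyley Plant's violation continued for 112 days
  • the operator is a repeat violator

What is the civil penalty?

Per-day component: 112 × $3,460 = $387,520
Base plus per-day: $27,900 + $387,520 = $415,420
Enhancement: 50% of $415,420 = $207,710
Enhanced fine: $415,420 + $207,710 = $623,130
Cap at $473,050: $623,130 exceeds the cap → $473,050

Civil penalty: $473,050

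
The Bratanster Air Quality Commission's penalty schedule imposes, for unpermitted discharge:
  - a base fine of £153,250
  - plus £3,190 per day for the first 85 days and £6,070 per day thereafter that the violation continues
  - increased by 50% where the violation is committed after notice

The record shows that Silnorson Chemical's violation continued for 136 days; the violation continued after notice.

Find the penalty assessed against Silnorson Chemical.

£1,100,955

First 85 days: 85 × £3,190 = £271,150
Remaining days: (136 − 85) × £6,070 = £309,570
Per-day component: £271,150 + £309,570 = £580,720
Base plus per-day: £153,250 + £580,720 = £733,970
Enhancement: 50% of £733,970 = £366,985
Enhanced fine: £733,970 + £366,985 = £1,100,955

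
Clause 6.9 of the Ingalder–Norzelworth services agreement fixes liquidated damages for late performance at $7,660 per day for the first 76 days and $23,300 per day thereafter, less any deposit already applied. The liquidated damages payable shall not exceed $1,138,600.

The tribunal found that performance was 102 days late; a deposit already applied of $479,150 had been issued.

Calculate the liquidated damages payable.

Liquidated damages: $708,810

First 76 days: 76 × $7,660 = $582,160
Remaining days: (102 − 76) × $23,300 = $605,800
Accrued per-day damages: $582,160 + $605,800 = $1,187,960
Less deposit already applied: $1,187,960 − $479,150 = $708,810
Cap at $1,138,600: $708,810 is within the cap, no reduction.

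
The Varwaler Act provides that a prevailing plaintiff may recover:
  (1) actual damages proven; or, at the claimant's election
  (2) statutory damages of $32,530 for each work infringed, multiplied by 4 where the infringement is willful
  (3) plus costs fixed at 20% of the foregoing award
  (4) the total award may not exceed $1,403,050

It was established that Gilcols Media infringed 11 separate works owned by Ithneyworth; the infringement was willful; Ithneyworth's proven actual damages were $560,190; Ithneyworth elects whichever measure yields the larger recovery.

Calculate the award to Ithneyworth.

Statutory damages: 11 × $32,530 = $357,830
Multiplied by 4: 4 × $357,830 = $1,431,320
Greater of actual damages ($560,190) or enhanced statutory damages ($1,431,320): $1,431,320
Costs: 20% of $1,431,320 = $286,264
Award plus costs: $1,431,320 + $286,264 = $1,717,584
Cap at $1,403,050: $1,717,584 exceeds the cap → $1,403,050

$1,403,050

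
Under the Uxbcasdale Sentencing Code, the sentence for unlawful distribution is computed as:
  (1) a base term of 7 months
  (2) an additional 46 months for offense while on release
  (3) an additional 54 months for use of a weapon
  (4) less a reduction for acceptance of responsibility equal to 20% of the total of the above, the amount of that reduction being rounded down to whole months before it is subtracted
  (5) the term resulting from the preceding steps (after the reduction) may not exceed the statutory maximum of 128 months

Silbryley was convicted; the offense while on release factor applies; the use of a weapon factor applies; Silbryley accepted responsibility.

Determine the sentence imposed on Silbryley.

Offense while on release enhancement: +46 months
Use of a weapon enhancement: +54 months
Adjusted term: 7 months + 46 months + 54 months = 107 months
Acceptance of responsibility reduction: 20% of 107 months = 21 months (rounded down)
After reduction: 107 − 21 = 86 months
Cap at 128 months: 86 months is within the cap, no reduction.

86 months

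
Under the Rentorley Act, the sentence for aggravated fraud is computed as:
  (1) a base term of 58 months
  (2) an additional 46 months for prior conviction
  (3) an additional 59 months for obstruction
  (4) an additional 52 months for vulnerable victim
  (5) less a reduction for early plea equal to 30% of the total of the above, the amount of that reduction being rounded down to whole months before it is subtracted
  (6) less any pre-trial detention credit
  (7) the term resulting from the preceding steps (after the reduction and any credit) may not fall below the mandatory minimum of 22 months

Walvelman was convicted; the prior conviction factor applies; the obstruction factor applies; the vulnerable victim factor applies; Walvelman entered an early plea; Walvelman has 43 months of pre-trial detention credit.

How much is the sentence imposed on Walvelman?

108 months

Prior conviction enhancement: +46 months
Obstruction enhancement: +59 months
Vulnerable victim enhancement: +52 months
Adjusted term: 58 months + 46 months + 59 months + 52 months = 215 months
Early plea reduction: 30% of 215 months = 64 months (rounded down)
After reduction: 215 − 64 = 151 months
Less pre-trial detention credit: 151 months − 43 months = 108 months
Minimum 22 months: 108 months meets the minimum, no increase.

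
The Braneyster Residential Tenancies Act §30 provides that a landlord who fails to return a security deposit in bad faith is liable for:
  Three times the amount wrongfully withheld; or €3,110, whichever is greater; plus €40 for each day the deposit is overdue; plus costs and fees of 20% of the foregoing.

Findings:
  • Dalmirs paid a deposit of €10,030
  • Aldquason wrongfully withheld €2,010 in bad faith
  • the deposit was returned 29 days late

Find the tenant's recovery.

Trebled: 3 × €2,010 = €6,030
Minimum €3,110: €6,030 meets the minimum, no increase.
Late-return penalty: 29 × €40 = €1,160
Damages plus late penalty: €6,030 + €1,160 = €7,190
Costs and fees: 20% of €7,190 = €1,438
Total recovery: €7,190 + €1,438 = €8,628

Recovery: €8,628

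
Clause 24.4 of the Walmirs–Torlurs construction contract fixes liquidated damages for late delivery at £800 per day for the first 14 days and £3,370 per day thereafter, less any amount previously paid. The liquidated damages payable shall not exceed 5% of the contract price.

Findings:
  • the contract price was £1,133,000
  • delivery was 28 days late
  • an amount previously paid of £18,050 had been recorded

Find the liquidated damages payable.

First 14 days: 14 × £800 = £11,200
Remaining days: (28 − 14) × £3,370 = £47,180
Accrued per-day damages: £11,200 + £47,180 = £58,380
Less amount previously paid: £58,380 − £18,050 = £40,330
Cap: 5% of £1,133,000 = £56,650
Cap at £56,650: £40,330 is within the cap, no reduction.

£40,330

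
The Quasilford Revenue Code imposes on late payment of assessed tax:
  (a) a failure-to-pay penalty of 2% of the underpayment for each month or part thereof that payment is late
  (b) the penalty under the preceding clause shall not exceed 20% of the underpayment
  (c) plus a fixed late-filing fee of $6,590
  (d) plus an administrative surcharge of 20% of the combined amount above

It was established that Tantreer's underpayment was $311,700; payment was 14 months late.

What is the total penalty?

$82,716

Accrued rate: 2% × 14 = 28%, capped at 20% → 20%
Failure-to-pay penalty: 20% of $311,700 = $62,340
Penalty before surcharge: $62,340 + $6,590 = $68,930
Administrative surcharge: 20% of $68,930 = $13,786
Total penalty: $68,930 + $13,786 = $82,716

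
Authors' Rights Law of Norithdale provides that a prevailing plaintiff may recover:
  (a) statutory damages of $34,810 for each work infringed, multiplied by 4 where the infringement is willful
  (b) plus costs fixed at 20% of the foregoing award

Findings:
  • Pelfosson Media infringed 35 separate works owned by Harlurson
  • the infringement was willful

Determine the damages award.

$5,848,080

Statutory damages: 35 × $34,810 = $1,218,350
Multiplied by 4: 4 × $1,218,350 = $4,873,400
Costs: 20% of $4,873,400 = $974,680
Award plus costs: $4,873,400 + $974,680 = $5,848,080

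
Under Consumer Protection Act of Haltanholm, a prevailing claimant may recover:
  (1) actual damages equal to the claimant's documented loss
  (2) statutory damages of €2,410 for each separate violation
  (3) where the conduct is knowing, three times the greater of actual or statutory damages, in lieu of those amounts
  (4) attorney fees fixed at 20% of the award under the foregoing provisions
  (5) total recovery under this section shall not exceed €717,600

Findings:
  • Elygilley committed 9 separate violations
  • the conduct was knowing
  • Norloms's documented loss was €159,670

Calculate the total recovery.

€574,812

Statutory damages: 9 × €2,410 = €21,690
Greater of actual damages (€159,670) or statutory damages (€21,690): €159,670
Trebled: 3 × €159,670 = €479,010
Attorney fees: 20% of €479,010 = €95,802
Total before cap: €479,010 + €95,802 = €574,812
Cap at €717,600: €574,812 is within the cap, no reduction.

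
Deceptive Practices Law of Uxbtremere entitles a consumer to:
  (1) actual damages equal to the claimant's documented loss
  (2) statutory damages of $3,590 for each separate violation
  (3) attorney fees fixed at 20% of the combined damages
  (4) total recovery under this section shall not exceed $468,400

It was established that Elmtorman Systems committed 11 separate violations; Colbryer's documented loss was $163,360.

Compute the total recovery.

Statutory damages: 11 × $3,590 = $39,490
Combined damages: $163,360 + $39,490 = $202,850
Attorney fees: 20% of $202,850 = $40,570
Total before cap: $202,850 + $40,570 = $243,420
Cap at $468,400: $243,420 is within the cap, no reduction.

Total recovery: $243,420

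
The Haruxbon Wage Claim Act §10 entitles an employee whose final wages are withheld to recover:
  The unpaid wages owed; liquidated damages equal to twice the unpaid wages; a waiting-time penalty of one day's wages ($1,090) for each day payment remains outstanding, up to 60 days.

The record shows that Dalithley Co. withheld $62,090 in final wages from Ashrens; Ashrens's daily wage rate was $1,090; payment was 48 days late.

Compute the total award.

Total award: $238,590

Doubled: 2 × $62,090 = $124,180
Penalty days: min(48, 60) = 48
Waiting-time penalty: 48 × $1,090 = $52,320
Total award: $62,090 + $124,180 + $52,320 = $238,590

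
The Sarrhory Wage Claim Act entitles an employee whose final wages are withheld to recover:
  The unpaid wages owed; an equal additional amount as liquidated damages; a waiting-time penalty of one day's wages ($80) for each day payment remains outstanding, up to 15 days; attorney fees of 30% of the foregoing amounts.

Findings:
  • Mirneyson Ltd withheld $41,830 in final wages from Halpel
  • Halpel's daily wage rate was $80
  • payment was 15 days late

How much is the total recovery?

Liquidated damages (equal amount): $41,830
Penalty days: min(15, 15) = 15
Waiting-time penalty: 15 × $80 = $1,200
Subtotal: $41,830 + $41,830 + $1,200 = $84,860
Attorney fees: 30% of $84,860 = $25,458
Total award: $84,860 + $25,458 = $110,318

$110,318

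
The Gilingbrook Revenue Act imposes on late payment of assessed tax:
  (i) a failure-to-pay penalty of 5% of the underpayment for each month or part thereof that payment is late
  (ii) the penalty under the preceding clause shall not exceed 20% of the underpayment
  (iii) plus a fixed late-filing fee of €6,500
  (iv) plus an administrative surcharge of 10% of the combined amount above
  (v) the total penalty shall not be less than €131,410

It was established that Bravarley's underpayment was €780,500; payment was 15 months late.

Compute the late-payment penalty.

€178,860

Accrued rate: 5% × 15 = 75%, capped at 20% → 20%
Failure-to-pay penalty: 20% of €780,500 = €156,100
Penalty before surcharge: €156,100 + €6,500 = €162,600
Administrative surcharge: 10% of €162,600 = €16,260
Total penalty: €162,600 + €16,260 = €178,860
Minimum €131,410: €178,860 meets the minimum, no increase.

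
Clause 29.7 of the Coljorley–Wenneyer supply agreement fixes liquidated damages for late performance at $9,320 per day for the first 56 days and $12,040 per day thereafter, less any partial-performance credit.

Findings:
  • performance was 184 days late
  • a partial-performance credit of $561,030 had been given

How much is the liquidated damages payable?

First 56 days: 56 × $9,320 = $521,920
Remaining days: (184 − 56) × $12,040 = $1,541,120
Accrued per-day damages: $521,920 + $1,541,120 = $2,063,040
Less partial-performance credit: $2,063,040 − $561,030 = $1,502,010

$1,502,010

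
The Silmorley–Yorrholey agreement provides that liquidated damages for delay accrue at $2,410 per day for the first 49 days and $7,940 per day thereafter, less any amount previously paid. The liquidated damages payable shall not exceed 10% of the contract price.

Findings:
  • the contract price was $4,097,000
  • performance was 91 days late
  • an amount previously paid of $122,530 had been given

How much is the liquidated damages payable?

First 49 days: 49 × $2,410 = $118,090
Remaining days: (91 − 49) × $7,940 = $333,480
Accrued per-day damages: $118,090 + $333,480 = $451,570
Less amount previously paid: $451,570 − $122,530 = $329,040
Cap: 10% of $4,097,000 = $409,700
Cap at $409,700: $329,040 is within the cap, no reduction.

$329,040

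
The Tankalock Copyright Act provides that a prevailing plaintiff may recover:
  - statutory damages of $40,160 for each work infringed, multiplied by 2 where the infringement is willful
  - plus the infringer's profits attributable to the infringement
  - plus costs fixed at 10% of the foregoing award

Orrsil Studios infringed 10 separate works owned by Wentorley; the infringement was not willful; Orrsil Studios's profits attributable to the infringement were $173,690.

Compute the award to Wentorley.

Statutory damages: 10 × $40,160 = $401,600
Infringement not willful: no ×2 enhancement.
Combined award: $401,600 + $173,690 = $575,290
Costs: 10% of $575,290 = $57,529
Award plus costs: $575,290 + $57,529 = $632,819

Award: $632,819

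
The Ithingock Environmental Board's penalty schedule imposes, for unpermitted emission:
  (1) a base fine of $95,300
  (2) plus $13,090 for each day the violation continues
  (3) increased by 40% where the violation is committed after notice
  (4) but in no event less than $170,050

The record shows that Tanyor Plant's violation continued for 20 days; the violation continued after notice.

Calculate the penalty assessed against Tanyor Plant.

Per-day component: 20 × $13,090 = $261,800
Base plus per-day: $95,300 + $261,800 = $357,100
Enhancement: 40% of $357,100 = $142,840
Enhanced fine: $357,100 + $142,840 = $499,940
Minimum $170,050: $499,940 meets the minimum, no increase.

Civil penalty: $499,940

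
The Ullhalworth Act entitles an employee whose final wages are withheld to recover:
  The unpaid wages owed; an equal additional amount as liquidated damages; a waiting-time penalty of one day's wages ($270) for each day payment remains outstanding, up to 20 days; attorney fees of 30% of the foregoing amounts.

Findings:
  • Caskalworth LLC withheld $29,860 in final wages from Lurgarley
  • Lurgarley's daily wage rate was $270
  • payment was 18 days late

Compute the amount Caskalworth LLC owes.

$83,954

Liquidated damages (equal amount): $29,860
Penalty days: min(18, 20) = 18
Waiting-time penalty: 18 × $270 = $4,860
Subtotal: $29,860 + $29,860 + $4,860 = $64,580
Attorney fees: 30% of $64,580 = $19,374
Total award: $64,580 + $19,374 = $83,954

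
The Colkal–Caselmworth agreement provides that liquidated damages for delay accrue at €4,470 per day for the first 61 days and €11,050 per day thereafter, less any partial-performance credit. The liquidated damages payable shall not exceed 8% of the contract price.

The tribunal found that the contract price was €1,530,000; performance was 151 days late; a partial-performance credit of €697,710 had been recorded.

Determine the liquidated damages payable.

€122,400

First 61 days: 61 × €4,470 = €272,670
Remaining days: (151 − 61) × €11,050 = €994,500
Accrued per-day damages: €272,670 + €994,500 = €1,267,170
Less partial-performance credit: €1,267,170 − €697,710 = €569,460
Cap: 8% of €1,530,000 = €122,400
Cap at €122,400: €569,460 exceeds the cap → €122,400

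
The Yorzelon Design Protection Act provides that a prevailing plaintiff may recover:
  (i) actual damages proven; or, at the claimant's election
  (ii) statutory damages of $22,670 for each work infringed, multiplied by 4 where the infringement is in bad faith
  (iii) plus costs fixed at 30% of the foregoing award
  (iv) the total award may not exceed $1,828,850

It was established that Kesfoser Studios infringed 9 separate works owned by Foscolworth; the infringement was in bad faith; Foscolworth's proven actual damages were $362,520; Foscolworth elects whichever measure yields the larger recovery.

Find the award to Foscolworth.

Statutory damages: 9 × $22,670 = $204,030
Multiplied by 4: 4 × $204,030 = $816,120
Greater of actual damages ($362,520) or enhanced statutory damages ($816,120): $816,120
Costs: 30% of $816,120 = $244,836
Award plus costs: $816,120 + $244,836 = $1,060,956
Cap at $1,828,850: $1,060,956 is within the cap, no reduction.

$1,060,956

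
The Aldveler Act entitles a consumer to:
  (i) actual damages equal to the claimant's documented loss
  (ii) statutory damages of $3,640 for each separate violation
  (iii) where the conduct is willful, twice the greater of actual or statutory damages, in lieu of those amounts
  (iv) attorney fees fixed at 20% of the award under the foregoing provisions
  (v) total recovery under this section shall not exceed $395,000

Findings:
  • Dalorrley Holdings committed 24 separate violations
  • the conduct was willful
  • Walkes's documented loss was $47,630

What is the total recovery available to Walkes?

Total recovery: $209,664

Statutory damages: 24 × $3,640 = $87,360
Greater of actual damages ($47,630) or statutory damages ($87,360): $87,360
Doubled: 2 × $87,360 = $174,720
Attorney fees: 20% of $174,720 = $34,944
Total before cap: $174,720 + $34,944 = $209,664
Cap at $395,000: $209,664 is within the cap, no reduction.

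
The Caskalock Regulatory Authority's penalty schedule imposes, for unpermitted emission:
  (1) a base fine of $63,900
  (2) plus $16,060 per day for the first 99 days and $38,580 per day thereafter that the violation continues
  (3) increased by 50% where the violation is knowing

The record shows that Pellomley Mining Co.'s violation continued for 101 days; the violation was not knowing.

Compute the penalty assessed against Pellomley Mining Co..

First 99 days: 99 × $16,060 = $1,589,940
Remaining days: (101 − 99) × $38,580 = $77,160
Per-day component: $1,589,940 + $77,160 = $1,667,100
Base plus per-day: $63,900 + $1,667,100 = $1,731,000
The violation was not knowing: no 50% increase.

$1,731,000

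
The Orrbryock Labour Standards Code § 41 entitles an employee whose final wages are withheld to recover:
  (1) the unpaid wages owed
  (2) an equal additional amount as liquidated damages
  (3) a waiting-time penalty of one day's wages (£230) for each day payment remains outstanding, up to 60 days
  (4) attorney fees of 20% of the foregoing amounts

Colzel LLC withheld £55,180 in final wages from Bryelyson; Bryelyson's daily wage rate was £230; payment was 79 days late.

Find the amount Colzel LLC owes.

Liquidated damages (equal amount): £55,180
Penalty days: min(79, 60) = 60
Waiting-time penalty: 60 × £230 = £13,800
Subtotal: £55,180 + £55,180 + £13,800 = £124,160
Attorney fees: 20% of £124,160 = £24,832
Total award: £124,160 + £24,832 = £148,992

£148,992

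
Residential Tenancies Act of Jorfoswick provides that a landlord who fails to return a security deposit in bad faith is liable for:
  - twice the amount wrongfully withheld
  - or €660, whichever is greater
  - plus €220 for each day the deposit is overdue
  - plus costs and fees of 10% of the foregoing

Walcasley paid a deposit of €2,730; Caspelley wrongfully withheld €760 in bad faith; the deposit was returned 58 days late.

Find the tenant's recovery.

Doubled: 2 × €760 = €1,520
Minimum €660: €1,520 meets the minimum, no increase.
Late-return penalty: 58 × €220 = €12,760
Damages plus late penalty: €1,520 + €12,760 = €14,280
Costs and fees: 10% of €14,280 = €1,428
Total recovery: €14,280 + €1,428 = €15,708

€15,708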